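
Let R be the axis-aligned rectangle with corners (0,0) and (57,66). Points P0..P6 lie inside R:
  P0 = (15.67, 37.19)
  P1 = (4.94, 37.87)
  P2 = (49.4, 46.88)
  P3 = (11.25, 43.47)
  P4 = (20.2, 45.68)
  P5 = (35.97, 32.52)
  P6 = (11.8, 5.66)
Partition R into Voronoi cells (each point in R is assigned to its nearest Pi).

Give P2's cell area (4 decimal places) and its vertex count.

1. box [0,57]×[0,66]: [(0, 0) (57, 0) (57, 66) (0, 66)]
2. ⊥bis P2·P0 via (32.535,42.035): [(44.6109, 0) (57, 0) (57, 66) (25.6503, 66)]  |A|=1443.3813
3. ⊥bis P2·P1 via (27.17,42.375): [(44.6109, 0) (57, 0) (57, 66) (25.6503, 66)]  |A|=1443.3813
4. ⊥bis P2·P3 via (30.325,45.175): [(29.7342, 51.7842) (44.6109, 0) (57, 0) (57, 66) (28.4636, 66)]  |A|=1423.3847
5. ⊥bis P2·P4 via (34.8,46.28): [(35.3817, 32.126) (44.6109, 0) (57, 0) (57, 66) (33.9896, 66)]  |A|=1302.1388
6. ⊥bis P2·P5 via (42.685,39.7): [(34.7661, 47.1061) (57, 26.3121) (57, 66) (33.9896, 66)]  |A|=658.5878
7. ⊥bis P2·P6 via (30.6,26.27): [(34.7661, 47.1061) (57, 26.3121) (57, 66) (33.9896, 66)]  |A|=658.5878
8. canonical 4-gon: [(34.7661, 47.1061) (57, 26.3121) (57, 66) (33.9896, 66)]
9. shoelace: 658.5878

Area of P2's cell: 658.5878 (4 vertices)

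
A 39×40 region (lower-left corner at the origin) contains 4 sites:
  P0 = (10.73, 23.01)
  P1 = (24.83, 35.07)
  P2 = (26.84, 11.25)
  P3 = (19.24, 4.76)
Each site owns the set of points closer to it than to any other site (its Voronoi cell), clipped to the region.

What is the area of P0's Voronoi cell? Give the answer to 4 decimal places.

Area of P0's cell: 498.0741

1. box [0,39]×[0,40]: [(0, 0) (39, 0) (39, 40) (0, 40)]
2. ⊥bis P0·P1 via (17.78,29.04): [(0, 0) (39, 0) (39, 4.2305) (8.4057, 40) (0, 40)]  |A|=1012.8294
3. ⊥bis P0·P2 via (18.785,17.13): [(0, 0) (6.2804, 0) (23.013, 22.9219) (8.4057, 40) (0, 40)]  |A|=604.0154
4. ⊥bis P0·P3 via (14.985,13.885): [(0, 6.8975) (17.1548, 14.8968) (23.013, 22.9219) (8.4057, 40) (0, 40)]  |A|=498.0741
5. canonical 5-gon: [(0, 6.8975) (17.1548, 14.8968) (23.013, 22.9219) (8.4057, 40) (0, 40)]
6. shoelace: 498.0741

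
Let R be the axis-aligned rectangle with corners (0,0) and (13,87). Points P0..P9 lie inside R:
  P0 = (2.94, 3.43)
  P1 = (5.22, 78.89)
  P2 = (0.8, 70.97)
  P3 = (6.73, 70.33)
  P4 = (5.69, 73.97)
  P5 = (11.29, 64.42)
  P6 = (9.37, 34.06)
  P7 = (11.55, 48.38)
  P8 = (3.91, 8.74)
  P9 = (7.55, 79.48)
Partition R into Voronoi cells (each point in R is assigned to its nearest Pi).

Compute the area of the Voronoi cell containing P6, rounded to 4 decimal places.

Area of P6's cell: 265.1046

1. box [0,13]×[0,87]: [(0, 0) (13, 0) (13, 87) (0, 87)]
2. ⊥bis P6·P0 via (6.155,18.745): [(0, 20.0371) (13, 17.3081) (13, 87) (0, 87)]  |A|=888.2565
3. ⊥bis P6·P1 via (7.295,56.475): [(0, 55.7997) (0, 20.0371) (13, 17.3081) (13, 57.0031)]  |A|=490.4748
4. ⊥bis P6·P2 via (5.085,52.515): [(0, 51.3343) (0, 20.0371) (13, 17.3081) (13, 54.3528)]  |A|=444.2226
5. ⊥bis P6·P3 via (8.05,52.195): [(1.7235, 51.7345) (0, 51.3343) (0, 20.0371) (13, 17.3081) (13, 52.5553)]  |A|=434.0881
6. ⊥bis P6·P4 via (7.53,54.015): [(1.7235, 51.7345) (0, 51.3343) (0, 20.0371) (13, 17.3081) (13, 52.5553)]  |A|=434.0881
7. ⊥bis P6·P5 via (10.33,49.24): [(0, 49.8933) (0, 20.0371) (13, 17.3081) (13, 49.0711)]  |A|=400.5253
8. ⊥bis P6·P7 via (10.46,41.22): [(0, 42.8124) (0, 20.0371) (13, 17.3081) (13, 40.8333)]  |A|=300.9536
9. ⊥bis P6·P8 via (6.64,21.4): [(0, 42.8124) (0, 22.8318) (13, 20.0285) (13, 40.8333)]  |A|=265.1046
10. ⊥bis P6·P9 via (8.46,56.77): [(0, 42.8124) (0, 22.8318) (13, 20.0285) (13, 40.8333)]  |A|=265.1046
11. canonical 4-gon: [(0, 42.8124) (0, 22.8318) (13, 20.0285) (13, 40.8333)]
12. shoelace: 265.1046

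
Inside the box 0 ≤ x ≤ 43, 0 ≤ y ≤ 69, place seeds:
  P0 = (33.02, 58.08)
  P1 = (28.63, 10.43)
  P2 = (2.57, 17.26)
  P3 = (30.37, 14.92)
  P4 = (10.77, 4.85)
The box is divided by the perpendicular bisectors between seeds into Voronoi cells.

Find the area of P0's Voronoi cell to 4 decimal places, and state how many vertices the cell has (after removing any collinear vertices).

1. box [0,43]×[0,69]: [(0, 0) (43, 0) (43, 69) (0, 69)]
2. ⊥bis P0·P1 via (30.825,34.255): [(0, 37.0949) (43, 33.1333) (43, 69) (0, 69)]  |A|=1457.0931
3. ⊥bis P0·P2 via (17.795,37.67): [(0, 50.9443) (21.182, 35.1434) (43, 33.1333) (43, 69) (0, 69)]  |A|=1310.4137
4. ⊥bis P0·P3 via (31.695,36.5): [(0, 50.9443) (18.2574, 37.3251) (43, 35.8059) (43, 69) (0, 69)]  |A|=1256.4904
5. ⊥bis P0·P4 via (21.895,31.465): [(0, 50.9443) (18.2574, 37.3251) (43, 35.8059) (43, 69) (0, 69)]  |A|=1256.4904
6. canonical 5-gon: [(0, 50.9443) (18.2574, 37.3251) (43, 35.8059) (43, 69) (0, 69)]
7. shoelace: 1256.4904

Area of P0's cell: 1256.4904 (5 vertices)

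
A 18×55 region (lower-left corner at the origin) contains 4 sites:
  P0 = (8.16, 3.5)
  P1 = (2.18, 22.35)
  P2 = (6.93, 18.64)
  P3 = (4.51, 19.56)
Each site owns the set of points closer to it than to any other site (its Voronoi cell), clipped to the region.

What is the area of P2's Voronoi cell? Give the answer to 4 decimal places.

Area of P2's cell: 236.3190

1. box [0,18]×[0,55]: [(0, 0) (18, 0) (18, 55) (0, 55)]
2. ⊥bis P2·P0 via (7.545,11.07): [(0, 10.457) (18, 11.9194) (18, 55) (0, 55)]  |A|=788.6123
3. ⊥bis P2·P1 via (4.555,20.495): [(0, 14.6631) (0, 10.457) (18, 11.9194) (18, 37.7089)]  |A|=269.961
4. ⊥bis P2·P3 via (5.72,19.1): [(7.858, 24.7239) (2.5118, 10.6611) (18, 11.9194) (18, 37.7089)]  |A|=236.319
5. canonical 4-gon: [(7.858, 24.7239) (2.5118, 10.6611) (18, 11.9194) (18, 37.7089)]
6. shoelace: 236.319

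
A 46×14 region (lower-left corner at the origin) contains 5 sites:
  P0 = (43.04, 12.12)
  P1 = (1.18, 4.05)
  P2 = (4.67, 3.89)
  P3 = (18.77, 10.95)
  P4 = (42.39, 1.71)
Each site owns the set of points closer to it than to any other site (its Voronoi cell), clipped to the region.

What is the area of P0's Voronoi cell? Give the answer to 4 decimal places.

1. box [0,46]×[0,14]: [(0, 0) (46, 0) (46, 14) (0, 14)]
2. ⊥bis P0·P1 via (22.11,8.085): [(23.6687, 0) (46, 0) (46, 14) (20.9697, 14)]  |A|=331.5316
3. ⊥bis P0·P2 via (23.855,8.005): [(25.572, 0) (46, 0) (46, 14) (22.5691, 14)]  |A|=307.0121
4. ⊥bis P0·P3 via (30.905,11.535): [(31.4611, 0) (46, 0) (46, 14) (30.7862, 14)]  |A|=208.2693
5. ⊥bis P0·P4 via (42.715,6.915): [(31.0927, 7.6407) (46, 6.7099) (46, 14) (30.7862, 14)]  |A|=102.7125
6. canonical 4-gon: [(31.0927, 7.6407) (46, 6.7099) (46, 14) (30.7862, 14)]
7. shoelace: 102.7125

Area of P0's cell: 102.7125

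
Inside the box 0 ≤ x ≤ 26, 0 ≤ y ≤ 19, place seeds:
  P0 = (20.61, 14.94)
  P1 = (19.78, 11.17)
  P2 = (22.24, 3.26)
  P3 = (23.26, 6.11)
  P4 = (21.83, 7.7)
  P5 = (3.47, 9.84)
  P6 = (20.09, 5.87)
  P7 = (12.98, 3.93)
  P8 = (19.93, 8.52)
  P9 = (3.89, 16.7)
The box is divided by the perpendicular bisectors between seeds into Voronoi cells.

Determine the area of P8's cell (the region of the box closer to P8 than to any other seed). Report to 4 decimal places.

Area of P8's cell: 15.8922

1. box [0,26]×[0,19]: [(0, 0) (26, 0) (26, 19) (0, 19)]
2. ⊥bis P8·P0 via (20.27,11.73): [(0, 13.877) (0, 0) (26, 0) (26, 11.1231)]  |A|=325.0008
3. ⊥bis P8·P1 via (19.855,9.845): [(0, 8.7211) (0, 0) (26, 0) (26, 10.1928)]  |A|=245.8815
4. ⊥bis P8·P2 via (21.085,5.89): [(0, 8.7211) (0, 0) (7.6731, 0) (26, 8.0485) (26, 10.1928)]  |A|=172.1297
5. ⊥bis P8·P3 via (21.595,7.315): [(23.5786, 10.0558) (0, 8.7211) (0, 0) (7.6731, 0) (20.3208, 5.5544)]  |A|=160.814
6. ⊥bis P8·P4 via (20.88,8.11): [(21.6732, 9.9479) (0, 8.7211) (0, 0) (7.6731, 0) (19.6499, 5.2598)]  |A|=155.4268
7. ⊥bis P8·P5 via (11.7,9.18): [(21.6732, 9.9479) (11.7164, 9.3843) (11.0839, 1.4979) (19.6499, 5.2598)]  |A|=55.3572
8. ⊥bis P8·P6 via (20.01,7.195): [(20.4978, 7.2245) (21.6732, 9.9479) (11.7164, 9.3843) (11.4996, 6.6812)]  |A|=25.3302
9. ⊥bis P8·P7 via (16.455,6.225): [(15.9753, 6.9514) (20.4978, 7.2245) (21.6732, 9.9479) (14.2729, 9.529)]  |A|=15.8922
10. ⊥bis P8·P9 via (11.91,12.61): [(15.9753, 6.9514) (20.4978, 7.2245) (21.6732, 9.9479) (14.2729, 9.529)]  |A|=15.8922
11. canonical 4-gon: [(15.9753, 6.9514) (20.4978, 7.2245) (21.6732, 9.9479) (14.2729, 9.529)]
12. shoelace: 15.8922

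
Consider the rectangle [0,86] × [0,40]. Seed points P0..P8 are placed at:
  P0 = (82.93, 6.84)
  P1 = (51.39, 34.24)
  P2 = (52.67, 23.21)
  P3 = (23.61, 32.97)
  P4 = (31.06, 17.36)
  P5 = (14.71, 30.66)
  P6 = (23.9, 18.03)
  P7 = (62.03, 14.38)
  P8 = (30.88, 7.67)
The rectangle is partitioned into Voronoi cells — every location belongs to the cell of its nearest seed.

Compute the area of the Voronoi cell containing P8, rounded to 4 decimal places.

1. box [0,86]×[0,40]: [(0, 0) (86, 0) (86, 40) (0, 40)]
2. ⊥bis P8·P0 via (56.905,7.255): [(0, 0) (56.7893, 0) (57.4272, 40) (0, 40)]  |A|=2284.3294
3. ⊥bis P8·P1 via (41.135,20.955): [(0, 0) (56.7893, 0) (56.9291, 8.7632) (16.4629, 40) (0, 40)]  |A|=1644.5327
4. ⊥bis P8·P2 via (41.775,15.44): [(0, 0) (52.7864, 0) (33.8086, 26.6105) (16.4629, 40) (0, 40)]  |A|=1488.7207
5. ⊥bis P8·P3 via (27.245,20.32): [(0, 12.4911) (0, 0) (52.7864, 0) (36.4154, 22.9551)]  |A|=833.2934
6. ⊥bis P8·P4 via (30.97,12.515): [(1.9586, 13.0539) (0, 12.4911) (0, 0) (52.7864, 0) (44.0341, 12.2723)]  |A|=611.5285
7. ⊥bis P8·P5 via (22.795,19.165): [(13.7939, 12.8341) (0, 3.1322) (0, 0) (52.7864, 0) (44.0341, 12.2723)]  |A|=543.4346
8. ⊥bis P8·P6 via (27.39,12.85): [(27.0022, 12.5887) (8.3175, 0) (52.7864, 0) (44.0341, 12.2723)]  |A|=383.0287
9. ⊥bis P8·P7 via (46.455,11.025): [(27.0022, 12.5887) (8.3175, 0) (48.8299, 0) (47.1177, 7.9485) (44.0341, 12.2723)]  |A|=367.3047
10. canonical 5-gon: [(27.0022, 12.5887) (8.3175, 0) (48.8299, 0) (47.1177, 7.9485) (44.0341, 12.2723)]
11. shoelace: 367.3047

Area of P8's cell: 367.3047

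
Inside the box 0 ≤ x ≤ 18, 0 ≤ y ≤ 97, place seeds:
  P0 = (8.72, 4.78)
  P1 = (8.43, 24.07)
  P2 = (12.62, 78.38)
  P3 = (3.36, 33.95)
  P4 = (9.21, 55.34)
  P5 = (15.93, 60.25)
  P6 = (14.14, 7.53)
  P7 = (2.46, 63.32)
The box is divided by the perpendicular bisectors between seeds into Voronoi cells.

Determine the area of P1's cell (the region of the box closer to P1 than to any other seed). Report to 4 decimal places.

Area of P1's cell: 271.9957

1. box [0,18]×[0,97]: [(0, 0) (18, 0) (18, 97) (0, 97)]
2. ⊥bis P1·P0 via (8.575,14.425): [(0, 14.2961) (18, 14.5667) (18, 97) (0, 97)]  |A|=1486.235
3. ⊥bis P1·P2 via (10.525,51.225): [(0, 52.037) (0, 14.2961) (18, 14.5667) (18, 50.6483)]  |A|=664.4028
4. ⊥bis P1·P3 via (5.895,29.01): [(0, 25.9849) (0, 14.2961) (18, 14.5667) (18, 35.2218)]  |A|=291.0954
5. ⊥bis P1·P4 via (8.82,39.705): [(0, 25.9849) (0, 14.2961) (18, 14.5667) (18, 35.2218)]  |A|=291.0954
6. ⊥bis P1·P5 via (12.18,42.16): [(0, 25.9849) (0, 14.2961) (18, 14.5667) (18, 35.2218)]  |A|=291.0954
7. ⊥bis P1·P6 via (11.285,15.8): [(0, 25.9849) (0, 14.2961) (7.2441, 14.405) (18, 18.1182) (18, 35.2218)]  |A|=271.9957
8. ⊥bis P1·P7 via (5.445,43.695): [(0, 25.9849) (0, 14.2961) (7.2441, 14.405) (18, 18.1182) (18, 35.2218)]  |A|=271.9957
9. canonical 5-gon: [(0, 25.9849) (0, 14.2961) (7.2441, 14.405) (18, 18.1182) (18, 35.2218)]
10. shoelace: 271.9957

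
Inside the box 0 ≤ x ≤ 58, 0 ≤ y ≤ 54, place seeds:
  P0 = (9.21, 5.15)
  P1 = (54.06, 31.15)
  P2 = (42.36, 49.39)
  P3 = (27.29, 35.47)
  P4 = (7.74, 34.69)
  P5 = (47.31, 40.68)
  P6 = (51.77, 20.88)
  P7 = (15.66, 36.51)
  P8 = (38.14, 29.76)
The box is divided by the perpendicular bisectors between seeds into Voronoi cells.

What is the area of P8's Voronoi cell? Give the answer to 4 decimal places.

Area of P8's cell: 369.9941

1. box [0,58]×[0,54]: [(0, 0) (58, 0) (58, 54) (0, 54)]
2. ⊥bis P8·P0 via (23.675,17.455): [(0, 45.2859) (38.5235, 0) (58, 0) (58, 54) (0, 54)]  |A|=2259.7145
3. ⊥bis P8·P1 via (46.1,30.455): [(0, 45.2859) (38.5235, 0) (48.7591, 0) (44.0442, 54) (0, 54)]  |A|=1633.4042
4. ⊥bis P8·P2 via (40.25,39.575): [(0, 48.2278) (0, 45.2859) (38.5235, 0) (48.7591, 0) (45.4004, 38.4678)]  |A|=1160.3224
5. ⊥bis P8·P3 via (32.715,32.615): [(36.7714, 40.3228) (24.331, 16.6839) (38.5235, 0) (48.7591, 0) (45.4004, 38.4678)]  |A|=640.7431
6. ⊥bis P8·P4 via (22.94,32.225): [(36.7714, 40.3228) (24.331, 16.6839) (38.5235, 0) (48.7591, 0) (45.4004, 38.4678)]  |A|=640.7431
7. ⊥bis P8·P5 via (42.725,35.22): [(36.7337, 40.2512) (24.331, 16.6839) (38.5235, 0) (48.7591, 0) (45.9181, 32.5386)]  |A|=615.1675
8. ⊥bis P8·P6 via (44.955,25.32): [(36.7337, 40.2512) (24.331, 16.6839) (32.824, 6.7) (46.36, 27.4766) (45.9181, 32.5386)]  |A|=369.9941
9. ⊥bis P8·P7 via (26.9,33.135): [(36.7337, 40.2512) (24.331, 16.6839) (32.824, 6.7) (46.36, 27.4766) (45.9181, 32.5386)]  |A|=369.9941
10. canonical 5-gon: [(36.7337, 40.2512) (24.331, 16.6839) (32.824, 6.7) (46.36, 27.4766) (45.9181, 32.5386)]
11. shoelace: 369.9941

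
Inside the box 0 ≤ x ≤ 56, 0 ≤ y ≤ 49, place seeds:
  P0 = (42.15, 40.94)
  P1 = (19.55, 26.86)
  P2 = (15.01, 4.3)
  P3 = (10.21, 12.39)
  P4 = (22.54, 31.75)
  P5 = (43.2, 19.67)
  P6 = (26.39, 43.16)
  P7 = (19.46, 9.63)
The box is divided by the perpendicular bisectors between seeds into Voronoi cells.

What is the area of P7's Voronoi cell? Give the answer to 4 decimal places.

Area of P7's cell: 287.8560

1. box [0,56]×[0,49]: [(0, 0) (56, 0) (56, 49) (0, 49)]
2. ⊥bis P7·P0 via (30.805,25.285): [(0, 47.609) (0, 0) (56, 0) (56, 7.0265)]  |A|=1529.7941
3. ⊥bis P7·P1 via (19.505,18.245): [(40.6721, 18.1344) (0, 18.3469) (0, 0) (56, 0) (56, 7.0265)]  |A|=934.7178
4. ⊥bis P7·P2 via (17.235,6.965): [(40.6721, 18.1344) (3.625, 18.3279) (25.5773, 0) (56, 0) (56, 7.0265)]  |A|=667.0739
5. ⊥bis P7·P3 via (14.835,11.01): [(40.6721, 18.1344) (16.9977, 18.2581) (14.3474, 9.3758) (25.5773, 0) (56, 0) (56, 7.0265)]  |A|=607.5916
6. ⊥bis P7·P4 via (21,20.69): [(40.9857, 17.9072) (39.3022, 18.1416) (16.9977, 18.2581) (14.3474, 9.3758) (25.5773, 0) (56, 0) (56, 7.0265)]  |A|=607.4371
7. ⊥bis P7·P5 via (31.33,14.65): [(29.8324, 18.1911) (16.9977, 18.2581) (14.3474, 9.3758) (25.5773, 0) (37.5257, 0)]  |A|=287.856
8. ⊥bis P7·P6 via (22.925,26.395): [(29.8324, 18.1911) (16.9977, 18.2581) (14.3474, 9.3758) (25.5773, 0) (37.5257, 0)]  |A|=287.856
9. canonical 5-gon: [(29.8324, 18.1911) (16.9977, 18.2581) (14.3474, 9.3758) (25.5773, 0) (37.5257, 0)]
10. shoelace: 287.856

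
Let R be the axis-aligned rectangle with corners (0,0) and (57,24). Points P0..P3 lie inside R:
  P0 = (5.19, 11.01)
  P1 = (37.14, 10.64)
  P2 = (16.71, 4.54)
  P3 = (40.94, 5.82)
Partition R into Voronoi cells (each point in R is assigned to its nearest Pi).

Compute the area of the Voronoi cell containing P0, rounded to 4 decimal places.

1. box [0,57]×[0,24]: [(0, 0) (57, 0) (57, 24) (0, 24)]
2. ⊥bis P0·P1 via (21.165,10.825): [(0, 0) (21.0396, 0) (21.3176, 24) (0, 24)]  |A|=508.2866
3. ⊥bis P0·P2 via (10.95,7.775): [(0, 0) (6.5833, 0) (20.0625, 24) (0, 24)]  |A|=319.7495
4. ⊥bis P0·P3 via (23.065,8.415): [(0, 0) (6.5833, 0) (20.0625, 24) (0, 24)]  |A|=319.7495
5. canonical 4-gon: [(0, 0) (6.5833, 0) (20.0625, 24) (0, 24)]
6. shoelace: 319.7495

Area of P0's cell: 319.7495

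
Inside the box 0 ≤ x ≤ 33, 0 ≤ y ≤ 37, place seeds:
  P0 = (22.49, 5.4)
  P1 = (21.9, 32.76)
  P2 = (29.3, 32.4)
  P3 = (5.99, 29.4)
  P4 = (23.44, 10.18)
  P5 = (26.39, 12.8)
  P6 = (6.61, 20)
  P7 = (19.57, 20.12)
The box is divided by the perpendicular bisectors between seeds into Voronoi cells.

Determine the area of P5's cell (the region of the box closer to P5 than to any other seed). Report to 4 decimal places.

Area of P5's cell: 121.8460

1. box [0,33]×[0,37]: [(0, 0) (33, 0) (33, 37) (0, 37)]
2. ⊥bis P5·P0 via (24.44,9.1): [(0, 21.9805) (33, 4.5886) (33, 37) (0, 37)]  |A|=782.6084
3. ⊥bis P5·P1 via (24.145,22.78): [(6.1597, 18.7342) (33, 4.5886) (33, 24.7719)]  |A|=270.8626
4. ⊥bis P5·P2 via (27.845,22.6): [(25.1341, 23.0025) (6.1597, 18.7342) (33, 4.5886) (33, 21.8346)]  |A|=259.3104
5. ⊥bis P5·P3 via (16.19,21.1): [(25.1341, 23.0025) (16.081, 20.966) (11.8322, 15.7446) (33, 4.5886) (33, 21.8346)]  |A|=238.1504
6. ⊥bis P5·P4 via (24.915,11.49): [(25.1341, 23.0025) (16.4294, 21.0444) (29.3234, 6.5263) (33, 4.5886) (33, 21.8346)]  |A|=169.8684
7. ⊥bis P5·P6 via (16.5,16.4): [(25.1341, 23.0025) (18.3476, 21.4759) (17.6786, 19.6379) (29.3234, 6.5263) (33, 4.5886) (33, 21.8346)]  |A|=168.2499
8. ⊥bis P5·P7 via (22.98,16.46): [(29.333, 22.3791) (21.6235, 15.1961) (29.3234, 6.5263) (33, 4.5886) (33, 21.8346)]  |A|=121.846
9. canonical 5-gon: [(29.333, 22.3791) (21.6235, 15.1961) (29.3234, 6.5263) (33, 4.5886) (33, 21.8346)]
10. shoelace: 121.846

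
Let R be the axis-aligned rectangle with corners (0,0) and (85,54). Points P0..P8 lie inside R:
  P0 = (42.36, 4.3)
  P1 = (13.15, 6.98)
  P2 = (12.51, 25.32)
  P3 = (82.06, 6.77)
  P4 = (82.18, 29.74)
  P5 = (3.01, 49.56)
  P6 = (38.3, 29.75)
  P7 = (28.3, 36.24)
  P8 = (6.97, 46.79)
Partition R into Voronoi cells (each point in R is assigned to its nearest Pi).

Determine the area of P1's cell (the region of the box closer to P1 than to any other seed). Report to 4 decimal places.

1. box [0,85]×[0,54]: [(0, 0) (85, 0) (85, 54) (0, 54)]
2. ⊥bis P1·P0 via (27.755,5.64): [(0, 0) (27.2375, 0) (32.192, 54) (0, 54)]  |A|=1604.5974
3. ⊥bis P1·P2 via (12.83,16.15): [(0, 15.7023) (0, 0) (27.2375, 0) (28.7703, 16.7063)]  |A|=453.3985
4. ⊥bis P1·P3 via (47.605,6.875): [(0, 15.7023) (0, 0) (27.2375, 0) (28.7703, 16.7063)]  |A|=453.3985
5. ⊥bis P1·P4 via (47.665,18.36): [(0, 15.7023) (0, 0) (27.2375, 0) (28.7703, 16.7063)]  |A|=453.3985
6. ⊥bis P1·P5 via (8.08,28.27): [(0, 15.7023) (0, 0) (27.2375, 0) (28.7703, 16.7063)]  |A|=453.3985
7. ⊥bis P1·P6 via (25.725,18.365): [(27.274, 16.654) (0, 15.7023) (0, 0) (27.2375, 0) (28.6283, 15.1582)]  |A|=452.2441
8. ⊥bis P1·P7 via (20.725,21.61): [(27.274, 16.654) (0, 15.7023) (0, 0) (27.2375, 0) (28.6283, 15.1582)]  |A|=452.2441
9. ⊥bis P1·P8 via (10.06,26.885): [(27.274, 16.654) (0, 15.7023) (0, 0) (27.2375, 0) (28.6283, 15.1582)]  |A|=452.2441
10. canonical 5-gon: [(27.274, 16.654) (0, 15.7023) (0, 0) (27.2375, 0) (28.6283, 15.1582)]
11. shoelace: 452.2441

Area of P1's cell: 452.2441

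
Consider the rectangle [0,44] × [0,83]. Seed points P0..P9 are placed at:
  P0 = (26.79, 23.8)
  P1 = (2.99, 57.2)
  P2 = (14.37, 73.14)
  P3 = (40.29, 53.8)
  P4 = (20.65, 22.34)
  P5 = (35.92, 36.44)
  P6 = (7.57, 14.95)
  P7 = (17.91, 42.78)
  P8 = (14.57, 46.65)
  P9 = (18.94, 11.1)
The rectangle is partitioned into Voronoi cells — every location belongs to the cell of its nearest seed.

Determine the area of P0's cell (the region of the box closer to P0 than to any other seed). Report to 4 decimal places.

1. box [0,44]×[0,83]: [(0, 0) (44, 0) (44, 83) (0, 83)]
2. ⊥bis P0·P1 via (14.89,40.5): [(0, 29.8898) (0, 0) (44, 0) (44, 61.2431)]  |A|=2004.9219
3. ⊥bis P0·P2 via (20.58,48.47): [(29.0761, 50.6087) (0, 29.8898) (0, 0) (44, 0) (44, 54.3653)]  |A|=1953.6008
4. ⊥bis P0·P3 via (33.54,38.8): [(20.6466, 44.602) (0, 29.8898) (0, 0) (44, 0) (44, 34.093)]  |A|=1687.8991
5. ⊥bis P0·P4 via (23.72,23.07): [(20.6466, 44.602) (18.8965, 43.355) (29.2057, 0) (44, 0) (44, 34.093)]  |A|=772.3866
6. ⊥bis P0·P5 via (31.355,30.12): [(20.1127, 38.2404) (29.2057, 0) (44, 0) (44, 20.9864)]  |A|=533.5243
7. ⊥bis P0·P6 via (17.18,19.375): [(20.1127, 38.2404) (29.2057, 0) (44, 0) (44, 20.9864)]  |A|=533.5243
8. ⊥bis P0·P7 via (22.35,33.29): [(25.1516, 34.6008) (21.396, 32.8436) (29.2057, 0) (44, 0) (44, 20.9864)]  |A|=522.2626
9. ⊥bis P0·P8 via (20.68,35.225): [(25.1516, 34.6008) (21.396, 32.8436) (29.2057, 0) (44, 0) (44, 20.9864)]  |A|=522.2626
10. ⊥bis P0·P9 via (22.865,17.45): [(25.1516, 34.6008) (21.396, 32.8436) (25.4339, 15.8621) (44, 4.3862) (44, 20.9864)]  |A|=364.2105
11. canonical 5-gon: [(25.1516, 34.6008) (21.396, 32.8436) (25.4339, 15.8621) (44, 4.3862) (44, 20.9864)]
12. shoelace: 364.2105

Area of P0's cell: 364.2105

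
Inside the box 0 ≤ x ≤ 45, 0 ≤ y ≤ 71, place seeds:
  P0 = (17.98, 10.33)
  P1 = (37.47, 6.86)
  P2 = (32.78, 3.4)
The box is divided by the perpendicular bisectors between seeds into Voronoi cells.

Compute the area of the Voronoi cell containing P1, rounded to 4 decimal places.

1. box [0,45]×[0,71]: [(0, 0) (45, 0) (45, 71) (0, 71)]
2. ⊥bis P1·P0 via (27.725,8.595): [(26.1947, 0) (45, 0) (45, 71) (38.8356, 71)]  |A|=886.4232
3. ⊥bis P1·P2 via (35.125,5.13): [(28.6667, 13.8842) (38.9096, 0) (45, 0) (45, 71) (38.8356, 71)]  |A|=798.1554
4. canonical 5-gon: [(28.6667, 13.8842) (38.9096, 0) (45, 0) (45, 71) (38.8356, 71)]
5. shoelace: 798.1554

Area of P1's cell: 798.1554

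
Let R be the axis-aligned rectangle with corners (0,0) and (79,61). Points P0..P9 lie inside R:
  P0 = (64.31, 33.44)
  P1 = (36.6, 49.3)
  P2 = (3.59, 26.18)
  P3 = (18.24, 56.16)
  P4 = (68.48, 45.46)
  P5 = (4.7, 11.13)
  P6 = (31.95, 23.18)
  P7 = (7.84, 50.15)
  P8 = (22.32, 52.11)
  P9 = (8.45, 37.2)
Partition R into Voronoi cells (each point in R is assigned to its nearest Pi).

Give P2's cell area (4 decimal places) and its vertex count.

Area of P2's cell: 201.7925 (4 vertices)

1. box [0,79]×[0,61]: [(0, 0) (79, 0) (79, 61) (0, 61)]
2. ⊥bis P2·P0 via (33.95,29.81): [(0, 0) (37.5142, 0) (30.2208, 61) (0, 61)]  |A|=2065.9175
3. ⊥bis P2·P1 via (20.095,37.74): [(0, 0) (37.5142, 0) (35.6588, 15.5186) (3.8038, 61) (0, 61)]  |A|=1465.1777
4. ⊥bis P2·P3 via (10.915,41.17): [(0, 46.5037) (0, 0) (37.5142, 0) (35.6588, 15.5186) (21.2194, 36.1347)]  |A|=1264.0849
5. ⊥bis P2·P4 via (36.035,35.82): [(0, 46.5037) (0, 0) (37.5142, 0) (35.6588, 15.5186) (21.2194, 36.1347)]  |A|=1264.0849
6. ⊥bis P2·P5 via (4.145,18.655): [(0, 46.5037) (0, 18.3493) (32.022, 20.711) (21.2194, 36.1347)]  |A|=558.4137
7. ⊥bis P2·P6 via (17.77,24.68): [(19.0917, 37.1744) (0, 46.5037) (0, 18.3493) (17.2348, 19.6204)]  |A|=418.847
8. ⊥bis P2·P7 via (5.715,38.165): [(18.9483, 35.8187) (0, 39.1783) (0, 18.3493) (17.2348, 19.6204)]  |A|=335.8346
9. ⊥bis P2·P8 via (12.955,39.145): [(18.8497, 34.8871) (17.1084, 36.1449) (0, 39.1783) (0, 18.3493) (17.2348, 19.6204)]  |A|=334.9614
10. ⊥bis P2·P9 via (6.02,31.69): [(17.9548, 26.4266) (0, 34.3449) (0, 18.3493) (17.2348, 19.6204)]  |A|=201.7925
11. canonical 4-gon: [(17.9548, 26.4266) (0, 34.3449) (0, 18.3493) (17.2348, 19.6204)]
12. shoelace: 201.7925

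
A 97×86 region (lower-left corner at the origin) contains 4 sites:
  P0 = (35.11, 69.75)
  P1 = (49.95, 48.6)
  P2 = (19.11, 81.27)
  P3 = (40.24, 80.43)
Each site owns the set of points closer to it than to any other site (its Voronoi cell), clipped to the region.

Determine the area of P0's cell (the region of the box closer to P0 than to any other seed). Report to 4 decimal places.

Area of P0's cell: 905.8404

1. box [0,97]×[0,86]: [(0, 0) (97, 0) (97, 86) (0, 86)]
2. ⊥bis P0·P1 via (42.53,59.175): [(0, 29.3336) (80.761, 86) (0, 86)]  |A|=2288.2181
3. ⊥bis P0·P2 via (27.11,75.51): [(0, 37.8572) (0, 29.3336) (80.761, 86) (34.6628, 86)]  |A|=1453.8364
4. ⊥bis P0·P3 via (37.675,75.09): [(29.6002, 78.9686) (0, 37.8572) (0, 29.3336) (54.0216, 67.2381)]  |A|=905.8404
5. canonical 4-gon: [(29.6002, 78.9686) (0, 37.8572) (0, 29.3336) (54.0216, 67.2381)]
6. shoelace: 905.8404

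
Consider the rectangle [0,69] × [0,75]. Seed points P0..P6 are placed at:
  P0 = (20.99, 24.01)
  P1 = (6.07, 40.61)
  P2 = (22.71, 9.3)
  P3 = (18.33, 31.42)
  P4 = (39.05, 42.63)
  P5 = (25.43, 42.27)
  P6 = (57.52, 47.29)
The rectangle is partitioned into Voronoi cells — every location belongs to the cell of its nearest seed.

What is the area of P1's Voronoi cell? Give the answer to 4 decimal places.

1. box [0,69]×[0,75]: [(0, 0) (69, 0) (69, 75) (0, 75)]
2. ⊥bis P1·P0 via (13.53,32.31): [(0, 20.1493) (61.0269, 75) (0, 75)]  |A|=1673.6845
3. ⊥bis P1·P2 via (14.39,24.955): [(0, 20.1493) (61.0269, 75) (0, 75)]  |A|=1673.6845
4. ⊥bis P1·P3 via (12.2,36.015): [(0, 20.1493) (0.9415, 20.9956) (41.4229, 75) (0, 75)]  |A|=1144.3311
5. ⊥bis P1·P4 via (22.56,41.62): [(0, 20.1493) (0.9415, 20.9956) (22.0948, 49.2152) (20.5155, 75) (0, 75)]  |A|=874.7856
6. ⊥bis P1·P5 via (15.75,41.44): [(0, 20.1493) (0.9415, 20.9956) (15.803, 40.8216) (12.8724, 75) (0, 75)]  |A|=656.428
7. ⊥bis P1·P6 via (31.795,43.95): [(0, 20.1493) (0.9415, 20.9956) (15.803, 40.8216) (12.8724, 75) (0, 75)]  |A|=656.428
8. canonical 5-gon: [(0, 20.1493) (0.9415, 20.9956) (15.803, 40.8216) (12.8724, 75) (0, 75)]
9. shoelace: 656.428

Area of P1's cell: 656.4280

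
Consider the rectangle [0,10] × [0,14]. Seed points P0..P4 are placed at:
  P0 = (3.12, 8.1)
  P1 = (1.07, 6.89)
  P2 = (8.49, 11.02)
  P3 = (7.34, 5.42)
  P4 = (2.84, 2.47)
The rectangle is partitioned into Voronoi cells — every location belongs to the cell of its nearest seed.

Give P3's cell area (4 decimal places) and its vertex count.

1. box [0,10]×[0,14]: [(0, 0) (10, 0) (10, 14) (0, 14)]
2. ⊥bis P3·P0 via (5.23,6.76): [(0.9369, 0) (10, 0) (10, 14) (9.8279, 14)]  |A|=64.6462
3. ⊥bis P3·P1 via (4.205,6.155): [(3.83, 4.5555) (2.762, 0) (10, 0) (10, 14) (9.8279, 14)]  |A|=60.4891
4. ⊥bis P3·P2 via (7.915,8.22): [(6.36, 8.5393) (3.83, 4.5555) (2.762, 0) (10, 0) (10, 7.7918)]  |A|=48.7204
5. ⊥bis P3·P4 via (5.09,3.945): [(6.36, 8.5393) (4.2531, 5.2217) (7.6762, 0) (10, 0) (10, 7.7918)]  |A|=35.2823
6. canonical 5-gon: [(6.36, 8.5393) (4.2531, 5.2217) (7.6762, 0) (10, 0) (10, 7.7918)]
7. shoelace: 35.2823

Area of P3's cell: 35.2823 (5 vertices)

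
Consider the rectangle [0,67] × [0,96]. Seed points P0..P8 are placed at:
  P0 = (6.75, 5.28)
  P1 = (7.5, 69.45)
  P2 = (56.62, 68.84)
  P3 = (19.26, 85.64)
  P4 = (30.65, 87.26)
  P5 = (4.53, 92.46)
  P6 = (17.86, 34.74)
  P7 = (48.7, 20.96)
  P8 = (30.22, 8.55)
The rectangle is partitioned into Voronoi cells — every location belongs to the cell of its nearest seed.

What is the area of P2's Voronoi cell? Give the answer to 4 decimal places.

1. box [0,67]×[0,96]: [(0, 0) (67, 0) (67, 96) (0, 96)]
2. ⊥bis P2·P0 via (31.685,37.06): [(0, 61.9205) (67, 9.3514) (67, 96) (0, 96)]  |A|=4044.3929
3. ⊥bis P2·P1 via (32.06,69.145): [(31.6618, 37.0782) (67, 9.3514) (67, 96) (32.3935, 96)]  |A|=2550.5422
4. ⊥bis P2·P3 via (37.94,77.24): [(31.9964, 64.0225) (31.6618, 37.0782) (67, 9.3514) (67, 96) (46.376, 96)]  |A|=2326.9801
5. ⊥bis P2·P4 via (43.635,78.05): [(31.9663, 61.5985) (31.6618, 37.0782) (67, 9.3514) (67, 96) (56.3666, 96)]  |A|=2138.1873
6. ⊥bis P2·P5 via (30.575,80.65): [(31.9663, 61.5985) (31.6618, 37.0782) (67, 9.3514) (67, 96) (56.3666, 96)]  |A|=2138.1873
7. ⊥bis P2·P6 via (37.24,51.79): [(31.9663, 61.5985) (31.9196, 57.8375) (67, 17.9631) (67, 96) (56.3666, 96)]  |A|=1616.7644
8. ⊥bis P2·P7 via (52.66,44.9): [(31.9663, 61.5985) (31.9196, 57.8375) (41.7078, 46.7116) (67, 42.528) (67, 96) (56.3666, 96)]  |A|=1306.1145
9. ⊥bis P2·P8 via (43.42,38.695): [(31.9663, 61.5985) (31.9196, 57.8375) (41.7078, 46.7116) (67, 42.528) (67, 96) (56.3666, 96)]  |A|=1306.1145
10. canonical 6-gon: [(31.9663, 61.5985) (31.9196, 57.8375) (41.7078, 46.7116) (67, 42.528) (67, 96) (56.3666, 96)]
11. shoelace: 1306.1145

Area of P2's cell: 1306.1145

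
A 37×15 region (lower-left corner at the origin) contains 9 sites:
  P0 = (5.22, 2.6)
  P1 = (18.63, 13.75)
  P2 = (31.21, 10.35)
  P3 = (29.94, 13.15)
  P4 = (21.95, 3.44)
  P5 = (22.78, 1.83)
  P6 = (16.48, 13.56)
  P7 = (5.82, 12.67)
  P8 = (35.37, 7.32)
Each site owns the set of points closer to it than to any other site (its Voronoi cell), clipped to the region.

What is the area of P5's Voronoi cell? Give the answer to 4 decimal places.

1. box [0,37]×[0,15]: [(0, 0) (37, 0) (37, 15) (0, 15)]
2. ⊥bis P5·P0 via (14,2.215): [(13.9029, 0) (37, 0) (37, 15) (14.5606, 15)]  |A|=341.5238
3. ⊥bis P5·P1 via (20.705,7.79): [(14.1443, 5.5059) (13.9029, 0) (37, 0) (37, 13.4632)]  |A|=217.44
4. ⊥bis P5·P2 via (26.995,6.09): [(24.0869, 8.9674) (14.1443, 5.5059) (13.9029, 0) (33.15, 0)]  |A|=113.2519
5. ⊥bis P5·P3 via (26.36,7.49): [(24.1979, 8.8575) (24.0465, 8.9533) (14.1443, 5.5059) (13.9029, 0) (33.15, 0)]  |A|=113.2489
6. ⊥bis P5·P4 via (22.365,2.635): [(27.7047, 5.3878) (17.2537, 0) (33.15, 0)]  |A|=42.8228
7. ⊥bis P5·P6 via (19.63,7.695): [(27.7047, 5.3878) (17.2537, 0) (33.15, 0)]  |A|=42.8228
8. ⊥bis P5·P7 via (14.3,7.25): [(27.7047, 5.3878) (17.2537, 0) (33.15, 0)]  |A|=42.8228
9. ⊥bis P5·P8 via (29.075,4.575): [(29.4915, 3.6199) (27.7047, 5.3878) (17.2537, 0) (31.07, 0)]  |A|=39.058
10. canonical 4-gon: [(29.4915, 3.6199) (27.7047, 5.3878) (17.2537, 0) (31.07, 0)]
11. shoelace: 39.058

Area of P5's cell: 39.0580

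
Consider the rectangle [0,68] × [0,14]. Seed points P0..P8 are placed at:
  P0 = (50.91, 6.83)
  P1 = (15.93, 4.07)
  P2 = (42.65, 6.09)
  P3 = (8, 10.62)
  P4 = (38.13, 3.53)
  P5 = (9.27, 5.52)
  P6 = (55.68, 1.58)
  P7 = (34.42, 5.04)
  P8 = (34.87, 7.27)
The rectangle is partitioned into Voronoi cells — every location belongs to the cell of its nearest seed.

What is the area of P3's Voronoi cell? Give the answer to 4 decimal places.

1. box [0,68]×[0,14]: [(0, 0) (68, 0) (68, 14) (0, 14)]
2. ⊥bis P3·P0 via (29.455,8.725): [(0, 0) (28.6844, 0) (29.9209, 14) (0, 14)]  |A|=410.237
3. ⊥bis P3·P1 via (11.965,7.345): [(0, 0) (5.8982, 0) (17.4619, 14) (0, 14)]  |A|=163.5205
4. ⊥bis P3·P2 via (25.325,8.355): [(0, 0) (5.8982, 0) (17.4619, 14) (0, 14)]  |A|=163.5205
5. ⊥bis P3·P4 via (23.065,7.075): [(0, 0) (5.8982, 0) (17.4619, 14) (0, 14)]  |A|=163.5205
6. ⊥bis P3·P5 via (8.635,8.07): [(0, 5.9197) (13.5812, 9.3017) (17.4619, 14) (0, 14)]  |A|=95.8905
7. ⊥bis P3·P6 via (31.84,6.1): [(0, 5.9197) (13.5812, 9.3017) (17.4619, 14) (0, 14)]  |A|=95.8905
8. ⊥bis P3·P7 via (21.21,7.83): [(0, 5.9197) (13.5812, 9.3017) (17.4619, 14) (0, 14)]  |A|=95.8905
9. ⊥bis P3·P8 via (21.435,8.945): [(0, 5.9197) (13.5812, 9.3017) (17.4619, 14) (0, 14)]  |A|=95.8905
10. canonical 4-gon: [(0, 5.9197) (13.5812, 9.3017) (17.4619, 14) (0, 14)]
11. shoelace: 95.8905

Area of P3's cell: 95.8905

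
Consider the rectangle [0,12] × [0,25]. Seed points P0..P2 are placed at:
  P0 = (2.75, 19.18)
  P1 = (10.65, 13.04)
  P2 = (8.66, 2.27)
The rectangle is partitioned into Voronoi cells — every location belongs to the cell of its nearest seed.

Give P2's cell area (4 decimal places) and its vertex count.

1. box [0,12]×[0,25]: [(0, 0) (12, 0) (12, 25) (0, 25)]
2. ⊥bis P2·P0 via (5.705,10.725): [(0, 8.7311) (0, 0) (12, 0) (12, 12.9251)]  |A|=129.9372
3. ⊥bis P2·P1 via (9.655,7.655): [(1.3249, 9.1942) (0, 8.7311) (0, 0) (12, 0) (12, 7.2217)]  |A|=99.4952
4. canonical 5-gon: [(1.3249, 9.1942) (0, 8.7311) (0, 0) (12, 0) (12, 7.2217)]
5. shoelace: 99.4952

Area of P2's cell: 99.4952 (5 vertices)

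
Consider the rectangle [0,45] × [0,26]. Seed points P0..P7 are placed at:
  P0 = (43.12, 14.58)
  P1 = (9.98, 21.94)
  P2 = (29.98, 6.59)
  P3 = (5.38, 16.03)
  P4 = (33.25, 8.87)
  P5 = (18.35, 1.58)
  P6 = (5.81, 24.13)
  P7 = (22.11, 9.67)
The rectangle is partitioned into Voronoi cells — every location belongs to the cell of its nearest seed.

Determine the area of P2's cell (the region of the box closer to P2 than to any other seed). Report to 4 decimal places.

Area of P2's cell: 86.1517

1. box [0,45]×[0,26]: [(0, 0) (45, 0) (45, 26) (0, 26)]
2. ⊥bis P2·P0 via (36.55,10.585): [(0, 0) (42.9864, 0) (27.1766, 26) (0, 26)]  |A|=912.1195
3. ⊥bis P2·P1 via (19.98,14.265): [(9.0316, 0) (42.9864, 0) (27.9767, 24.6842)]  |A|=419.0733
4. ⊥bis P2·P3 via (17.68,11.31): [(17.648, 11.2265) (13.3399, 0) (42.9864, 0) (27.9767, 24.6842)]  |A|=394.8898
5. ⊥bis P2·P4 via (31.615,7.73): [(23.689, 19.0976) (17.648, 11.2265) (13.3399, 0) (37.0047, 0)]  |A|=242.9256
6. ⊥bis P2·P5 via (24.165,4.085): [(23.689, 19.0976) (19.8517, 14.0978) (25.9247, 0) (37.0047, 0)]  |A|=148.0312
7. ⊥bis P2·P6 via (17.895,15.36): [(23.689, 19.0976) (19.8517, 14.0978) (25.9247, 0) (37.0047, 0)]  |A|=148.0312
8. ⊥bis P2·P7 via (26.045,8.13): [(27.9472, 12.9904) (24.3206, 3.7238) (25.9247, 0) (37.0047, 0)]  |A|=86.1517
9. canonical 4-gon: [(27.9472, 12.9904) (24.3206, 3.7238) (25.9247, 0) (37.0047, 0)]
10. shoelace: 86.1517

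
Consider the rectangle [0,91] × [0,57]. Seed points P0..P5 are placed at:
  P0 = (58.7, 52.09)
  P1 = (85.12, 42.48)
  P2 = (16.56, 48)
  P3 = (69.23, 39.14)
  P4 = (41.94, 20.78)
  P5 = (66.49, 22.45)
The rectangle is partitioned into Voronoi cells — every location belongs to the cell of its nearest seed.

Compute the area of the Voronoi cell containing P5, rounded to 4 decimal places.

Area of P5's cell: 1043.7164

1. box [0,91]×[0,57]: [(0, 0) (91, 0) (91, 57) (0, 57)]
2. ⊥bis P5·P0 via (62.595,37.27): [(0, 20.8188) (0, 0) (91, 0) (91, 44.7354)]  |A|=2982.7146
3. ⊥bis P5·P1 via (75.805,32.465): [(68.8667, 38.9183) (0, 20.8188) (0, 0) (91, 0) (91, 18.3321)]  |A|=2690.518
4. ⊥bis P5·P2 via (41.525,35.225): [(68.8667, 38.9183) (39.4601, 31.1897) (23.4998, 0) (91, 0) (91, 18.3321)]  |A|=1913.2883
5. ⊥bis P5·P3 via (67.86,30.795): [(79.6883, 28.8532) (49.455, 33.8165) (39.4601, 31.1897) (23.4998, 0) (91, 0) (91, 18.3321)]  |A|=1787.9926
6. ⊥bis P5·P4 via (54.215,21.615): [(79.6883, 28.8532) (53.4294, 33.1641) (55.6853, 0) (91, 0) (91, 18.3321)]  |A|=1043.7164
7. canonical 5-gon: [(79.6883, 28.8532) (53.4294, 33.1641) (55.6853, 0) (91, 0) (91, 18.3321)]
8. shoelace: 1043.7164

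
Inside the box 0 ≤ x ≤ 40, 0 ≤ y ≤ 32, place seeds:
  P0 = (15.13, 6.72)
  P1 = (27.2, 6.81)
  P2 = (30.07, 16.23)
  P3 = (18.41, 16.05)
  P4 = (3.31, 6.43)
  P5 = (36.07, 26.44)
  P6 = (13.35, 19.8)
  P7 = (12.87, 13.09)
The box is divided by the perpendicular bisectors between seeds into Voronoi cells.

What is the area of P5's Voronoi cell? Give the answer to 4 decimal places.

1. box [0,40]×[0,32]: [(0, 0) (40, 0) (40, 32) (0, 32)]
2. ⊥bis P5·P0 via (25.6,16.58): [(40, 1.2891) (40, 32) (11.0784, 32)]  |A|=444.1039
3. ⊥bis P5·P1 via (31.635,16.625): [(21.0558, 21.4053) (40, 12.8452) (40, 32) (11.0784, 32)]  |A|=334.6438
4. ⊥bis P5·P2 via (33.07,21.335): [(40, 17.2625) (40, 32) (14.9217, 32)]  |A|=184.7953
5. ⊥bis P5·P3 via (27.24,21.245): [(24.0782, 26.6191) (40, 17.2625) (40, 32) (20.9125, 32)]  |A|=168.6775
6. ⊥bis P5·P4 via (19.69,16.435): [(24.0782, 26.6191) (40, 17.2625) (40, 32) (20.9125, 32)]  |A|=168.6775
7. ⊥bis P5·P6 via (24.71,23.12): [(23.3016, 27.9392) (24.0782, 26.6191) (40, 17.2625) (40, 32) (22.1148, 32)]  |A|=166.2363
8. ⊥bis P5·P7 via (24.47,19.765): [(23.3016, 27.9392) (24.0782, 26.6191) (40, 17.2625) (40, 32) (22.1148, 32)]  |A|=166.2363
9. canonical 5-gon: [(23.3016, 27.9392) (24.0782, 26.6191) (40, 17.2625) (40, 32) (22.1148, 32)]
10. shoelace: 166.2363

Area of P5's cell: 166.2363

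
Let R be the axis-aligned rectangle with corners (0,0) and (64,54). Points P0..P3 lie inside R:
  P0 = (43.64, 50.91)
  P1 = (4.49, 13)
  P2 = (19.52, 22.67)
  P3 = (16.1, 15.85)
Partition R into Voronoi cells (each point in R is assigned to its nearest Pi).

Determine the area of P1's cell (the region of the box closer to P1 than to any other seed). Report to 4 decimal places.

Area of P1's cell: 311.5737

1. box [0,64]×[0,54]: [(0, 0) (64, 0) (64, 54) (0, 54)]
2. ⊥bis P1·P0 via (24.065,31.955): [(0, 0) (55.0079, 0) (2.7182, 54) (0, 54)]  |A|=1558.6052
3. ⊥bis P1·P2 via (12.005,17.835): [(0, 36.4943) (0, 0) (23.4797, 0)]  |A|=428.4369
4. ⊥bis P1·P3 via (10.295,14.425): [(7.8865, 24.2363) (0, 36.4943) (0, 0) (13.836, 0)]  |A|=311.5737
5. canonical 4-gon: [(7.8865, 24.2363) (0, 36.4943) (0, 0) (13.836, 0)]
6. shoelace: 311.5737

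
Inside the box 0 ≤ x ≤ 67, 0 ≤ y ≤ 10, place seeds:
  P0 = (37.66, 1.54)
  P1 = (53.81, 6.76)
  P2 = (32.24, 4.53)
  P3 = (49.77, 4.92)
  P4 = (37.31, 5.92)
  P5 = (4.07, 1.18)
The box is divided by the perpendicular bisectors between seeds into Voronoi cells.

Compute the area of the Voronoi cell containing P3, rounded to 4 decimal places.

1. box [0,67]×[0,10]: [(0, 0) (67, 0) (67, 10) (0, 10)]
2. ⊥bis P3·P0 via (43.715,3.23): [(44.6165, 0) (67, 0) (67, 10) (41.8254, 10)]  |A|=237.7902
3. ⊥bis P3·P1 via (51.79,5.84): [(44.6165, 0) (54.4498, 0) (49.8953, 10) (41.8254, 10)]  |A|=89.516
4. ⊥bis P3·P2 via (41.005,4.725): [(44.6165, 0) (54.4498, 0) (49.8953, 10) (41.8254, 10)]  |A|=89.516
5. ⊥bis P3·P4 via (43.54,5.42): [(43.4426, 4.2061) (44.6165, 0) (54.4498, 0) (49.8953, 10) (43.9076, 10)]  |A|=83.4841
6. ⊥bis P3·P5 via (26.92,3.05): [(43.4426, 4.2061) (44.6165, 0) (54.4498, 0) (49.8953, 10) (43.9076, 10)]  |A|=83.4841
7. canonical 5-gon: [(43.4426, 4.2061) (44.6165, 0) (54.4498, 0) (49.8953, 10) (43.9076, 10)]
8. shoelace: 83.4841

Area of P3's cell: 83.4841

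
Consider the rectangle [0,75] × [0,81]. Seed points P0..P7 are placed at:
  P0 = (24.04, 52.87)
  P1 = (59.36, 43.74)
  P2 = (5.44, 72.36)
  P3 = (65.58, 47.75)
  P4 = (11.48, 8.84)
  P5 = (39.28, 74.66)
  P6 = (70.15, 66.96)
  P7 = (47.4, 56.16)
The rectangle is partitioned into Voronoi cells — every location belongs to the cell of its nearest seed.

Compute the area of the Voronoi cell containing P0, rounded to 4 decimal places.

Area of P0's cell: 1135.3235

1. box [0,75]×[0,81]: [(0, 0) (75, 0) (75, 81) (0, 81)]
2. ⊥bis P0·P1 via (41.7,48.305): [(0, 0) (29.2135, 0) (50.1515, 81) (0, 81)]  |A|=3214.2789
3. ⊥bis P0·P2 via (14.74,62.615): [(0, 48.5481) (0, 0) (29.2135, 0) (50.1515, 81) (34.0047, 81)]  |A|=2662.5201
4. ⊥bis P0·P3 via (44.81,50.31): [(0, 48.5481) (0, 0) (29.2135, 0) (47.1721, 69.474) (48.5927, 81) (34.0047, 81)]  |A|=2653.5369
5. ⊥bis P0·P4 via (17.76,30.855): [(0, 48.5481) (0, 35.9212) (35.855, 25.6932) (47.1721, 69.474) (48.5927, 81) (34.0047, 81)]  |A|=1634.2654
6. ⊥bis P0·P5 via (31.66,63.765): [(22.5912, 70.1077) (0, 48.5481) (0, 35.9212) (35.855, 25.6932) (43.5472, 55.451)]  |A|=1239.2115
7. ⊥bis P0·P6 via (47.095,59.915): [(22.5912, 70.1077) (0, 48.5481) (0, 35.9212) (35.855, 25.6932) (43.5472, 55.451)]  |A|=1239.2115
8. ⊥bis P0·P7 via (35.72,54.515): [(34.7185, 61.6259) (22.5912, 70.1077) (0, 48.5481) (0, 35.9212) (35.855, 25.6932) (38.3952, 35.5202)]  |A|=1135.3235
9. canonical 6-gon: [(34.7185, 61.6259) (22.5912, 70.1077) (0, 48.5481) (0, 35.9212) (35.855, 25.6932) (38.3952, 35.5202)]
10. shoelace: 1135.3235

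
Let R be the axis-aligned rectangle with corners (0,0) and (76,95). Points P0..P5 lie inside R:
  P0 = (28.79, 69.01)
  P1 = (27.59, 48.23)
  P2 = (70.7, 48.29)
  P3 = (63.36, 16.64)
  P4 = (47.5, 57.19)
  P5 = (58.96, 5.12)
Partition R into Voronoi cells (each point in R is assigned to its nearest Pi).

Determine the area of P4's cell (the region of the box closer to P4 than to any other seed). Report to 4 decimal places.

Area of P4's cell: 1179.2423

1. box [0,76]×[0,95]: [(0, 0) (76, 0) (76, 95) (0, 95)]
2. ⊥bis P4·P0 via (38.145,63.1): [(0, 2.7199) (0, 0) (76, 0) (76, 95) (58.2978, 95)]  |A|=4530.1384
3. ⊥bis P4·P1 via (37.545,52.71): [(35.064, 58.223) (61.2658, 0) (76, 0) (76, 95) (58.2978, 95)]  |A|=2698.912
4. ⊥bis P4·P2 via (59.1,52.74): [(35.064, 58.223) (49.1748, 26.8675) (75.3118, 95) (58.2978, 95)]  |A|=1203.3345
5. ⊥bis P4·P3 via (55.43,36.915): [(35.064, 58.223) (46.2661, 33.3308) (52.6054, 35.8102) (75.3118, 95) (58.2978, 95)]  |A|=1179.2423
6. ⊥bis P4·P5 via (53.23,31.155): [(35.064, 58.223) (46.2661, 33.3308) (52.6054, 35.8102) (75.3118, 95) (58.2978, 95)]  |A|=1179.2423
7. canonical 5-gon: [(35.064, 58.223) (46.2661, 33.3308) (52.6054, 35.8102) (75.3118, 95) (58.2978, 95)]
8. shoelace: 1179.2423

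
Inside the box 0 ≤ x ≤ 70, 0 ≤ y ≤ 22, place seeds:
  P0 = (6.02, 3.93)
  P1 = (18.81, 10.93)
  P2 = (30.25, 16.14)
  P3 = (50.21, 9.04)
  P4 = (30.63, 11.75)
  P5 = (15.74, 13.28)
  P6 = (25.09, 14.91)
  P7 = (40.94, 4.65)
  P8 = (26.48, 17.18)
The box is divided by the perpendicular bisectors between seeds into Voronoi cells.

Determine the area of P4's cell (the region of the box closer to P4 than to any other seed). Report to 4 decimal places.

Area of P4's cell: 131.5087

1. box [0,70]×[0,22]: [(0, 0) (70, 0) (70, 22) (0, 22)]
2. ⊥bis P4·P0 via (18.325,7.84): [(20.8162, 0) (70, 0) (70, 22) (13.8256, 22)]  |A|=1158.9405
3. ⊥bis P4·P1 via (24.72,11.34): [(25.5067, 0) (70, 0) (70, 22) (23.9805, 22)]  |A|=995.6411
4. ⊥bis P4·P2 via (30.44,13.945): [(24.5745, 13.4373) (25.5067, 0) (70, 0) (70, 17.3693)]  |A|=693.4396
5. ⊥bis P4·P3 via (40.42,10.395): [(41.0383, 14.8624) (24.5745, 13.4373) (25.5067, 0) (38.9813, 0)]  |A|=211.4108
6. ⊥bis P4·P5 via (23.185,12.515): [(41.0383, 14.8624) (24.5745, 13.4373) (25.5067, 0) (38.9813, 0)]  |A|=211.4108
7. ⊥bis P4·P6 via (27.86,13.33): [(41.0383, 14.8624) (28.095, 13.742) (24.9374, 8.2062) (25.5067, 0) (38.9813, 0)]  |A|=202.1475
8. ⊥bis P4·P7 via (35.785,8.2): [(40.3309, 14.8012) (28.095, 13.742) (24.9374, 8.2062) (25.5067, 0) (30.1381, 0)]  |A|=131.5087
9. ⊥bis P4·P8 via (28.555,14.465): [(40.3309, 14.8012) (28.095, 13.742) (24.9374, 8.2062) (25.5067, 0) (30.1381, 0)]  |A|=131.5087
10. canonical 5-gon: [(40.3309, 14.8012) (28.095, 13.742) (24.9374, 8.2062) (25.5067, 0) (30.1381, 0)]
11. shoelace: 131.5087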